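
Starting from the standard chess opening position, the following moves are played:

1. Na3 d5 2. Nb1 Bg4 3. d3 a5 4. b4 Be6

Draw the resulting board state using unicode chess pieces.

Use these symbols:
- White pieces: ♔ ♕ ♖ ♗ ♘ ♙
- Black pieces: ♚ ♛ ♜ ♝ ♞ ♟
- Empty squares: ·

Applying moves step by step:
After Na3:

♜ ♞ ♝ ♛ ♚ ♝ ♞ ♜
♟ ♟ ♟ ♟ ♟ ♟ ♟ ♟
· · · · · · · ·
· · · · · · · ·
· · · · · · · ·
♘ · · · · · · ·
♙ ♙ ♙ ♙ ♙ ♙ ♙ ♙
♖ · ♗ ♕ ♔ ♗ ♘ ♖


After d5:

♜ ♞ ♝ ♛ ♚ ♝ ♞ ♜
♟ ♟ ♟ · ♟ ♟ ♟ ♟
· · · · · · · ·
· · · ♟ · · · ·
· · · · · · · ·
♘ · · · · · · ·
♙ ♙ ♙ ♙ ♙ ♙ ♙ ♙
♖ · ♗ ♕ ♔ ♗ ♘ ♖


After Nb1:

♜ ♞ ♝ ♛ ♚ ♝ ♞ ♜
♟ ♟ ♟ · ♟ ♟ ♟ ♟
· · · · · · · ·
· · · ♟ · · · ·
· · · · · · · ·
· · · · · · · ·
♙ ♙ ♙ ♙ ♙ ♙ ♙ ♙
♖ ♘ ♗ ♕ ♔ ♗ ♘ ♖


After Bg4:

♜ ♞ · ♛ ♚ ♝ ♞ ♜
♟ ♟ ♟ · ♟ ♟ ♟ ♟
· · · · · · · ·
· · · ♟ · · · ·
· · · · · · ♝ ·
· · · · · · · ·
♙ ♙ ♙ ♙ ♙ ♙ ♙ ♙
♖ ♘ ♗ ♕ ♔ ♗ ♘ ♖


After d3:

♜ ♞ · ♛ ♚ ♝ ♞ ♜
♟ ♟ ♟ · ♟ ♟ ♟ ♟
· · · · · · · ·
· · · ♟ · · · ·
· · · · · · ♝ ·
· · · ♙ · · · ·
♙ ♙ ♙ · ♙ ♙ ♙ ♙
♖ ♘ ♗ ♕ ♔ ♗ ♘ ♖


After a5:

♜ ♞ · ♛ ♚ ♝ ♞ ♜
· ♟ ♟ · ♟ ♟ ♟ ♟
· · · · · · · ·
♟ · · ♟ · · · ·
· · · · · · ♝ ·
· · · ♙ · · · ·
♙ ♙ ♙ · ♙ ♙ ♙ ♙
♖ ♘ ♗ ♕ ♔ ♗ ♘ ♖


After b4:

♜ ♞ · ♛ ♚ ♝ ♞ ♜
· ♟ ♟ · ♟ ♟ ♟ ♟
· · · · · · · ·
♟ · · ♟ · · · ·
· ♙ · · · · ♝ ·
· · · ♙ · · · ·
♙ · ♙ · ♙ ♙ ♙ ♙
♖ ♘ ♗ ♕ ♔ ♗ ♘ ♖


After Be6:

♜ ♞ · ♛ ♚ ♝ ♞ ♜
· ♟ ♟ · ♟ ♟ ♟ ♟
· · · · ♝ · · ·
♟ · · ♟ · · · ·
· ♙ · · · · · ·
· · · ♙ · · · ·
♙ · ♙ · ♙ ♙ ♙ ♙
♖ ♘ ♗ ♕ ♔ ♗ ♘ ♖



  a b c d e f g h
  ─────────────────
8│♜ ♞ · ♛ ♚ ♝ ♞ ♜│8
7│· ♟ ♟ · ♟ ♟ ♟ ♟│7
6│· · · · ♝ · · ·│6
5│♟ · · ♟ · · · ·│5
4│· ♙ · · · · · ·│4
3│· · · ♙ · · · ·│3
2│♙ · ♙ · ♙ ♙ ♙ ♙│2
1│♖ ♘ ♗ ♕ ♔ ♗ ♘ ♖│1
  ─────────────────
  a b c d e f g h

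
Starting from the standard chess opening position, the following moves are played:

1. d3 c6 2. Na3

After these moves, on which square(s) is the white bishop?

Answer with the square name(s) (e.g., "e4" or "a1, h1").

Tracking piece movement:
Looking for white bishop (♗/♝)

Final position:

  a b c d e f g h
  ─────────────────
8│♜ ♞ ♝ ♛ ♚ ♝ ♞ ♜│8
7│♟ ♟ · ♟ ♟ ♟ ♟ ♟│7
6│· · ♟ · · · · ·│6
5│· · · · · · · ·│5
4│· · · · · · · ·│4
3│♘ · · ♙ · · · ·│3
2│♙ ♙ ♙ · ♙ ♙ ♙ ♙│2
1│♖ · ♗ ♕ ♔ ♗ ♘ ♖│1
  ─────────────────
  a b c d e f g h


c1, f1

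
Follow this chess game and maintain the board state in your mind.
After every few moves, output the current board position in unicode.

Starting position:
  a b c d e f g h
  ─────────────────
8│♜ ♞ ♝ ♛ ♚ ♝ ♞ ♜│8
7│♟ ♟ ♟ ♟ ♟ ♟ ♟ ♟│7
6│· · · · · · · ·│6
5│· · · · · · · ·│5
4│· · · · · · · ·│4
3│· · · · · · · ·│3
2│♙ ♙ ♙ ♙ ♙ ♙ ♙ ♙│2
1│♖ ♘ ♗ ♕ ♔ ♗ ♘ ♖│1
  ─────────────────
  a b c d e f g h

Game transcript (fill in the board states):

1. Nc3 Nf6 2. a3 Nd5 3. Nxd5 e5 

  a b c d e f g h
  ─────────────────
8│♜ ♞ ♝ ♛ ♚ ♝ · ♜│8
7│♟ ♟ ♟ ♟ · ♟ ♟ ♟│7
6│· · · · · · · ·│6
5│· · · ♘ ♟ · · ·│5
4│· · · · · · · ·│4
3│♙ · · · · · · ·│3
2│· ♙ ♙ ♙ ♙ ♙ ♙ ♙│2
1│♖ · ♗ ♕ ♔ ♗ ♘ ♖│1
  ─────────────────
  a b c d e f g h

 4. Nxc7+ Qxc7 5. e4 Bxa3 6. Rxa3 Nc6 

  a b c d e f g h
  ─────────────────
8│♜ · ♝ · ♚ · · ♜│8
7│♟ ♟ ♛ ♟ · ♟ ♟ ♟│7
6│· · ♞ · · · · ·│6
5│· · · · ♟ · · ·│5
4│· · · · ♙ · · ·│4
3│♖ · · · · · · ·│3
2│· ♙ ♙ ♙ · ♙ ♙ ♙│2
1│· · ♗ ♕ ♔ ♗ ♘ ♖│1
  ─────────────────
  a b c d e f g h

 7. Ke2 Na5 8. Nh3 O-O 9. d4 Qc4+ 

  a b c d e f g h
  ─────────────────
8│♜ · ♝ · · ♜ ♚ ·│8
7│♟ ♟ · ♟ · ♟ ♟ ♟│7
6│· · · · · · · ·│6
5│♞ · · · ♟ · · ·│5
4│· · ♛ ♙ ♙ · · ·│4
3│♖ · · · · · · ♘│3
2│· ♙ ♙ · ♔ ♙ ♙ ♙│2
1│· · ♗ ♕ · ♗ · ♖│1
  ─────────────────
  a b c d e f g h

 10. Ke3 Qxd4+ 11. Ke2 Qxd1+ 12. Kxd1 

  a b c d e f g h
  ─────────────────
8│♜ · ♝ · · ♜ ♚ ·│8
7│♟ ♟ · ♟ · ♟ ♟ ♟│7
6│· · · · · · · ·│6
5│♞ · · · ♟ · · ·│5
4│· · · · ♙ · · ·│4
3│♖ · · · · · · ♘│3
2│· ♙ ♙ · · ♙ ♙ ♙│2
1│· · ♗ ♔ · ♗ · ♖│1
  ─────────────────
  a b c d e f g h


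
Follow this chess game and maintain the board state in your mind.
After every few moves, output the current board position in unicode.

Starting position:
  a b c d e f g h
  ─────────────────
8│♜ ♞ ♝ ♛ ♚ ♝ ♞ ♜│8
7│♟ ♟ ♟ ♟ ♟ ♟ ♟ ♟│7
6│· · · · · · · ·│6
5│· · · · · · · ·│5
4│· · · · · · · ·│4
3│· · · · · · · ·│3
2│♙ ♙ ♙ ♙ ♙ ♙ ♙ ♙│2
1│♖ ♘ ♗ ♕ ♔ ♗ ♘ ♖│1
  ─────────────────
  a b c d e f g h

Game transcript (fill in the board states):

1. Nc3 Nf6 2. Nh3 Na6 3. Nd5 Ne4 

  a b c d e f g h
  ─────────────────
8│♜ · ♝ ♛ ♚ ♝ · ♜│8
7│♟ ♟ ♟ ♟ ♟ ♟ ♟ ♟│7
6│♞ · · · · · · ·│6
5│· · · ♘ · · · ·│5
4│· · · · ♞ · · ·│4
3│· · · · · · · ♘│3
2│♙ ♙ ♙ ♙ ♙ ♙ ♙ ♙│2
1│♖ · ♗ ♕ ♔ ♗ · ♖│1
  ─────────────────
  a b c d e f g h

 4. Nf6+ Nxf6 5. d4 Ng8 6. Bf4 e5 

  a b c d e f g h
  ─────────────────
8│♜ · ♝ ♛ ♚ ♝ ♞ ♜│8
7│♟ ♟ ♟ ♟ · ♟ ♟ ♟│7
6│♞ · · · · · · ·│6
5│· · · · ♟ · · ·│5
4│· · · ♙ · ♗ · ·│4
3│· · · · · · · ♘│3
2│♙ ♙ ♙ · ♙ ♙ ♙ ♙│2
1│♖ · · ♕ ♔ ♗ · ♖│1
  ─────────────────
  a b c d e f g h

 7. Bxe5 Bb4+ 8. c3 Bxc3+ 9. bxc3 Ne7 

  a b c d e f g h
  ─────────────────
8│♜ · ♝ ♛ ♚ · · ♜│8
7│♟ ♟ ♟ ♟ ♞ ♟ ♟ ♟│7
6│♞ · · · · · · ·│6
5│· · · · ♗ · · ·│5
4│· · · ♙ · · · ·│4
3│· · ♙ · · · · ♘│3
2│♙ · · · ♙ ♙ ♙ ♙│2
1│♖ · · ♕ ♔ ♗ · ♖│1
  ─────────────────
  a b c d e f g h

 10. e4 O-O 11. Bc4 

  a b c d e f g h
  ─────────────────
8│♜ · ♝ ♛ · ♜ ♚ ·│8
7│♟ ♟ ♟ ♟ ♞ ♟ ♟ ♟│7
6│♞ · · · · · · ·│6
5│· · · · ♗ · · ·│5
4│· · ♗ ♙ ♙ · · ·│4
3│· · ♙ · · · · ♘│3
2│♙ · · · · ♙ ♙ ♙│2
1│♖ · · ♕ ♔ · · ♖│1
  ─────────────────
  a b c d e f g h


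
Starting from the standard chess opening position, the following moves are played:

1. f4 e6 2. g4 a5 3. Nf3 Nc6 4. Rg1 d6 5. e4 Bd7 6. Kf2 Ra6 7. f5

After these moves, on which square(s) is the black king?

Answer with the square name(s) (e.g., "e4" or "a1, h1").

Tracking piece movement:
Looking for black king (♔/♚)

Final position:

  a b c d e f g h
  ─────────────────
8│· · · ♛ ♚ ♝ ♞ ♜│8
7│· ♟ ♟ ♝ · ♟ ♟ ♟│7
6│♜ · ♞ ♟ ♟ · · ·│6
5│♟ · · · · ♙ · ·│5
4│· · · · ♙ · ♙ ·│4
3│· · · · · ♘ · ·│3
2│♙ ♙ ♙ ♙ · ♔ · ♙│2
1│♖ ♘ ♗ ♕ · ♗ ♖ ·│1
  ─────────────────
  a b c d e f g h


e8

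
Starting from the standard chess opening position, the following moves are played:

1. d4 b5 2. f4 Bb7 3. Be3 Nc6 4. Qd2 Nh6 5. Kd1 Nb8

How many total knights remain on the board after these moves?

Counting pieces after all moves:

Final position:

  a b c d e f g h
  ─────────────────
8│♜ ♞ · ♛ ♚ ♝ · ♜│8
7│♟ ♝ ♟ ♟ ♟ ♟ ♟ ♟│7
6│· · · · · · · ♞│6
5│· ♟ · · · · · ·│5
4│· · · ♙ · ♙ · ·│4
3│· · · · ♗ · · ·│3
2│♙ ♙ ♙ ♕ ♙ · ♙ ♙│2
1│♖ ♘ · ♔ · ♗ ♘ ♖│1
  ─────────────────
  a b c d e f g h


4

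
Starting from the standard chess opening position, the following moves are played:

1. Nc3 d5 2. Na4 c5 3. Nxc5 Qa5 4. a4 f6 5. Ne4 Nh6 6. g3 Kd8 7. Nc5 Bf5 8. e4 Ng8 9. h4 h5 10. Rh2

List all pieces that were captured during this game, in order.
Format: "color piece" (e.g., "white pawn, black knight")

Tracking captures:
  Nxc5: captured black pawn

black pawn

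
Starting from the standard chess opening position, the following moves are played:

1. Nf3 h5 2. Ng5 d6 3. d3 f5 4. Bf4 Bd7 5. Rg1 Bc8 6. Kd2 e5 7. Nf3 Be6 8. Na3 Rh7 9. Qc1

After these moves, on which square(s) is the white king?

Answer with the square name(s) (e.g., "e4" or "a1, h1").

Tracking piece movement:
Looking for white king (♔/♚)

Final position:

  a b c d e f g h
  ─────────────────
8│♜ ♞ · ♛ ♚ ♝ ♞ ·│8
7│♟ ♟ ♟ · · · ♟ ♜│7
6│· · · ♟ ♝ · · ·│6
5│· · · · ♟ ♟ · ♟│5
4│· · · · · ♗ · ·│4
3│♘ · · ♙ · ♘ · ·│3
2│♙ ♙ ♙ ♔ ♙ ♙ ♙ ♙│2
1│♖ · ♕ · · ♗ ♖ ·│1
  ─────────────────
  a b c d e f g h


d2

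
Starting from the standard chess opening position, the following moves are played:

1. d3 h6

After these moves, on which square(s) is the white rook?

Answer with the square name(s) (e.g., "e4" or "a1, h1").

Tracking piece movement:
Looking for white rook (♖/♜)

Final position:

  a b c d e f g h
  ─────────────────
8│♜ ♞ ♝ ♛ ♚ ♝ ♞ ♜│8
7│♟ ♟ ♟ ♟ ♟ ♟ ♟ ·│7
6│· · · · · · · ♟│6
5│· · · · · · · ·│5
4│· · · · · · · ·│4
3│· · · ♙ · · · ·│3
2│♙ ♙ ♙ · ♙ ♙ ♙ ♙│2
1│♖ ♘ ♗ ♕ ♔ ♗ ♘ ♖│1
  ─────────────────
  a b c d e f g h


a1, h1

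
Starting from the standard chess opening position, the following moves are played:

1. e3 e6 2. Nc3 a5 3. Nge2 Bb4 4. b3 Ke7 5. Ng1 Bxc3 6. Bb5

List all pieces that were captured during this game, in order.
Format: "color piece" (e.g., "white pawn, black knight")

Tracking captures:
  Bxc3: captured white knight

white knight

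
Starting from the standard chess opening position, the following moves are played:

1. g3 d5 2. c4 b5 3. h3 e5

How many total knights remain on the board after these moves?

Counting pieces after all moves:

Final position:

  a b c d e f g h
  ─────────────────
8│♜ ♞ ♝ ♛ ♚ ♝ ♞ ♜│8
7│♟ · ♟ · · ♟ ♟ ♟│7
6│· · · · · · · ·│6
5│· ♟ · ♟ ♟ · · ·│5
4│· · ♙ · · · · ·│4
3│· · · · · · ♙ ♙│3
2│♙ ♙ · ♙ ♙ ♙ · ·│2
1│♖ ♘ ♗ ♕ ♔ ♗ ♘ ♖│1
  ─────────────────
  a b c d e f g h


4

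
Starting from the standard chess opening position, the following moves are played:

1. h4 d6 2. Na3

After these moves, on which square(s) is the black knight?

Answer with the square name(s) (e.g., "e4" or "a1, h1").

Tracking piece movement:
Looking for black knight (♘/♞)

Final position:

  a b c d e f g h
  ─────────────────
8│♜ ♞ ♝ ♛ ♚ ♝ ♞ ♜│8
7│♟ ♟ ♟ · ♟ ♟ ♟ ♟│7
6│· · · ♟ · · · ·│6
5│· · · · · · · ·│5
4│· · · · · · · ♙│4
3│♘ · · · · · · ·│3
2│♙ ♙ ♙ ♙ ♙ ♙ ♙ ·│2
1│♖ · ♗ ♕ ♔ ♗ ♘ ♖│1
  ─────────────────
  a b c d e f g h


b8, g8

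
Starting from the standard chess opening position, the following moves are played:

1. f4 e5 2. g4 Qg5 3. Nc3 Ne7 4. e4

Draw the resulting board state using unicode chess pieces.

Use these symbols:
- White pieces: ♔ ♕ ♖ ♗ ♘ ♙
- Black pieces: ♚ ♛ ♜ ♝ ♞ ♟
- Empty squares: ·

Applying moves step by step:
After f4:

♜ ♞ ♝ ♛ ♚ ♝ ♞ ♜
♟ ♟ ♟ ♟ ♟ ♟ ♟ ♟
· · · · · · · ·
· · · · · · · ·
· · · · · ♙ · ·
· · · · · · · ·
♙ ♙ ♙ ♙ ♙ · ♙ ♙
♖ ♘ ♗ ♕ ♔ ♗ ♘ ♖


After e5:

♜ ♞ ♝ ♛ ♚ ♝ ♞ ♜
♟ ♟ ♟ ♟ · ♟ ♟ ♟
· · · · · · · ·
· · · · ♟ · · ·
· · · · · ♙ · ·
· · · · · · · ·
♙ ♙ ♙ ♙ ♙ · ♙ ♙
♖ ♘ ♗ ♕ ♔ ♗ ♘ ♖


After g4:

♜ ♞ ♝ ♛ ♚ ♝ ♞ ♜
♟ ♟ ♟ ♟ · ♟ ♟ ♟
· · · · · · · ·
· · · · ♟ · · ·
· · · · · ♙ ♙ ·
· · · · · · · ·
♙ ♙ ♙ ♙ ♙ · · ♙
♖ ♘ ♗ ♕ ♔ ♗ ♘ ♖


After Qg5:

♜ ♞ ♝ · ♚ ♝ ♞ ♜
♟ ♟ ♟ ♟ · ♟ ♟ ♟
· · · · · · · ·
· · · · ♟ · ♛ ·
· · · · · ♙ ♙ ·
· · · · · · · ·
♙ ♙ ♙ ♙ ♙ · · ♙
♖ ♘ ♗ ♕ ♔ ♗ ♘ ♖


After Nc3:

♜ ♞ ♝ · ♚ ♝ ♞ ♜
♟ ♟ ♟ ♟ · ♟ ♟ ♟
· · · · · · · ·
· · · · ♟ · ♛ ·
· · · · · ♙ ♙ ·
· · ♘ · · · · ·
♙ ♙ ♙ ♙ ♙ · · ♙
♖ · ♗ ♕ ♔ ♗ ♘ ♖


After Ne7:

♜ ♞ ♝ · ♚ ♝ · ♜
♟ ♟ ♟ ♟ ♞ ♟ ♟ ♟
· · · · · · · ·
· · · · ♟ · ♛ ·
· · · · · ♙ ♙ ·
· · ♘ · · · · ·
♙ ♙ ♙ ♙ ♙ · · ♙
♖ · ♗ ♕ ♔ ♗ ♘ ♖


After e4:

♜ ♞ ♝ · ♚ ♝ · ♜
♟ ♟ ♟ ♟ ♞ ♟ ♟ ♟
· · · · · · · ·
· · · · ♟ · ♛ ·
· · · · ♙ ♙ ♙ ·
· · ♘ · · · · ·
♙ ♙ ♙ ♙ · · · ♙
♖ · ♗ ♕ ♔ ♗ ♘ ♖



  a b c d e f g h
  ─────────────────
8│♜ ♞ ♝ · ♚ ♝ · ♜│8
7│♟ ♟ ♟ ♟ ♞ ♟ ♟ ♟│7
6│· · · · · · · ·│6
5│· · · · ♟ · ♛ ·│5
4│· · · · ♙ ♙ ♙ ·│4
3│· · ♘ · · · · ·│3
2│♙ ♙ ♙ ♙ · · · ♙│2
1│♖ · ♗ ♕ ♔ ♗ ♘ ♖│1
  ─────────────────
  a b c d e f g h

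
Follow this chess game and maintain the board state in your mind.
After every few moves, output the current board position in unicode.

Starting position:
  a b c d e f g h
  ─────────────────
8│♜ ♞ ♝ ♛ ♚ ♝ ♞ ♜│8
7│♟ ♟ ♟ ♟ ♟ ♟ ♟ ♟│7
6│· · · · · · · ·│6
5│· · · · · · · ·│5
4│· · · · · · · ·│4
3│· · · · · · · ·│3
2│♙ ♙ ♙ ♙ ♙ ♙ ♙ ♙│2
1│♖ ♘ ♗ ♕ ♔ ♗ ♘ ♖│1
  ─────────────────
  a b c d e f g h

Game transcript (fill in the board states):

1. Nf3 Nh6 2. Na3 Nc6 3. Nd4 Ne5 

  a b c d e f g h
  ─────────────────
8│♜ · ♝ ♛ ♚ ♝ · ♜│8
7│♟ ♟ ♟ ♟ ♟ ♟ ♟ ♟│7
6│· · · · · · · ♞│6
5│· · · · ♞ · · ·│5
4│· · · ♘ · · · ·│4
3│♘ · · · · · · ·│3
2│♙ ♙ ♙ ♙ ♙ ♙ ♙ ♙│2
1│♖ · ♗ ♕ ♔ ♗ · ♖│1
  ─────────────────
  a b c d e f g h

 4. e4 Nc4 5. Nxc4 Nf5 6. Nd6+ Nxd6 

  a b c d e f g h
  ─────────────────
8│♜ · ♝ ♛ ♚ ♝ · ♜│8
7│♟ ♟ ♟ ♟ ♟ ♟ ♟ ♟│7
6│· · · ♞ · · · ·│6
5│· · · · · · · ·│5
4│· · · ♘ ♙ · · ·│4
3│· · · · · · · ·│3
2│♙ ♙ ♙ ♙ · ♙ ♙ ♙│2
1│♖ · ♗ ♕ ♔ ♗ · ♖│1
  ─────────────────
  a b c d e f g h

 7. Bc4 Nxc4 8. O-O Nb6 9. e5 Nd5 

  a b c d e f g h
  ─────────────────
8│♜ · ♝ ♛ ♚ ♝ · ♜│8
7│♟ ♟ ♟ ♟ ♟ ♟ ♟ ♟│7
6│· · · · · · · ·│6
5│· · · ♞ ♙ · · ·│5
4│· · · ♘ · · · ·│4
3│· · · · · · · ·│3
2│♙ ♙ ♙ ♙ · ♙ ♙ ♙│2
1│♖ · ♗ ♕ · ♖ ♔ ·│1
  ─────────────────
  a b c d e f g h

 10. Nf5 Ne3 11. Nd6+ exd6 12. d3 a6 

  a b c d e f g h
  ─────────────────
8│♜ · ♝ ♛ ♚ ♝ · ♜│8
7│· ♟ ♟ ♟ · ♟ ♟ ♟│7
6│♟ · · ♟ · · · ·│6
5│· · · · ♙ · · ·│5
4│· · · · · · · ·│4
3│· · · ♙ ♞ · · ·│3
2│♙ ♙ ♙ · · ♙ ♙ ♙│2
1│♖ · ♗ ♕ · ♖ ♔ ·│1
  ─────────────────
  a b c d e f g h

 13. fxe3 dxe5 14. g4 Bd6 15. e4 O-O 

  a b c d e f g h
  ─────────────────
8│♜ · ♝ ♛ · ♜ ♚ ·│8
7│· ♟ ♟ ♟ · ♟ ♟ ♟│7
6│♟ · · ♝ · · · ·│6
5│· · · · ♟ · · ·│5
4│· · · · ♙ · ♙ ·│4
3│· · · ♙ · · · ·│3
2│♙ ♙ ♙ · · · · ♙│2
1│♖ · ♗ ♕ · ♖ ♔ ·│1
  ─────────────────
  a b c d e f g h



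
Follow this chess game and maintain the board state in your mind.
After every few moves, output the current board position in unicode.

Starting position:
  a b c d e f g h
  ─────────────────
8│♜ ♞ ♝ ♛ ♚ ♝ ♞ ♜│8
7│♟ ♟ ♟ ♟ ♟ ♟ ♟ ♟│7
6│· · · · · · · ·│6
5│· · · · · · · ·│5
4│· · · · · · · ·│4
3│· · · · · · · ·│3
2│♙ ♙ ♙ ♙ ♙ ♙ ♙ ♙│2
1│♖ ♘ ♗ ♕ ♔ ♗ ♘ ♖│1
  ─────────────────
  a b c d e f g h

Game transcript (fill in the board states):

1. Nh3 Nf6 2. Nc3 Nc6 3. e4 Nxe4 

  a b c d e f g h
  ─────────────────
8│♜ · ♝ ♛ ♚ ♝ · ♜│8
7│♟ ♟ ♟ ♟ ♟ ♟ ♟ ♟│7
6│· · ♞ · · · · ·│6
5│· · · · · · · ·│5
4│· · · · ♞ · · ·│4
3│· · ♘ · · · · ♘│3
2│♙ ♙ ♙ ♙ · ♙ ♙ ♙│2
1│♖ · ♗ ♕ ♔ ♗ · ♖│1
  ─────────────────
  a b c d e f g h

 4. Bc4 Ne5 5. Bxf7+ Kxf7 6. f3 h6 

  a b c d e f g h
  ─────────────────
8│♜ · ♝ ♛ · ♝ · ♜│8
7│♟ ♟ ♟ ♟ ♟ ♚ ♟ ·│7
6│· · · · · · · ♟│6
5│· · · · ♞ · · ·│5
4│· · · · ♞ · · ·│4
3│· · ♘ · · ♙ · ♘│3
2│♙ ♙ ♙ ♙ · · ♙ ♙│2
1│♖ · ♗ ♕ ♔ · · ♖│1
  ─────────────────
  a b c d e f g h

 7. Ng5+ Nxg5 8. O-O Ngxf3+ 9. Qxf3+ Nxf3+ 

  a b c d e f g h
  ─────────────────
8│♜ · ♝ ♛ · ♝ · ♜│8
7│♟ ♟ ♟ ♟ ♟ ♚ ♟ ·│7
6│· · · · · · · ♟│6
5│· · · · · · · ·│5
4│· · · · · · · ·│4
3│· · ♘ · · ♞ · ·│3
2│♙ ♙ ♙ ♙ · · ♙ ♙│2
1│♖ · ♗ · · ♖ ♔ ·│1
  ─────────────────
  a b c d e f g h

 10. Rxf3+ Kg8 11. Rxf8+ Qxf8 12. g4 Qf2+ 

  a b c d e f g h
  ─────────────────
8│♜ · ♝ · · · ♚ ♜│8
7│♟ ♟ ♟ ♟ ♟ · ♟ ·│7
6│· · · · · · · ♟│6
5│· · · · · · · ·│5
4│· · · · · · ♙ ·│4
3│· · ♘ · · · · ·│3
2│♙ ♙ ♙ ♙ · ♛ · ♙│2
1│♖ · ♗ · · · ♔ ·│1
  ─────────────────
  a b c d e f g h

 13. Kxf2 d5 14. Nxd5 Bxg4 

  a b c d e f g h
  ─────────────────
8│♜ · · · · · ♚ ♜│8
7│♟ ♟ ♟ · ♟ · ♟ ·│7
6│· · · · · · · ♟│6
5│· · · ♘ · · · ·│5
4│· · · · · · ♝ ·│4
3│· · · · · · · ·│3
2│♙ ♙ ♙ ♙ · ♔ · ♙│2
1│♖ · ♗ · · · · ·│1
  ─────────────────
  a b c d e f g h


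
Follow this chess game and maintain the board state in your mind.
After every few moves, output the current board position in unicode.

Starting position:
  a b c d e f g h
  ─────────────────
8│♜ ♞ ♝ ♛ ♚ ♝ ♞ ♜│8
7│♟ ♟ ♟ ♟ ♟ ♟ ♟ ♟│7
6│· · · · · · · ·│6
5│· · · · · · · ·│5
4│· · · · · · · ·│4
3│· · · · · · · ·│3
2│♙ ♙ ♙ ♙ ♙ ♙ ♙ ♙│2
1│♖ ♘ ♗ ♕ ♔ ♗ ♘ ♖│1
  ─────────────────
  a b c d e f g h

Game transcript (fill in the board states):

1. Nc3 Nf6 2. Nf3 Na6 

  a b c d e f g h
  ─────────────────
8│♜ · ♝ ♛ ♚ ♝ · ♜│8
7│♟ ♟ ♟ ♟ ♟ ♟ ♟ ♟│7
6│♞ · · · · ♞ · ·│6
5│· · · · · · · ·│5
4│· · · · · · · ·│4
3│· · ♘ · · ♘ · ·│3
2│♙ ♙ ♙ ♙ ♙ ♙ ♙ ♙│2
1│♖ · ♗ ♕ ♔ ♗ · ♖│1
  ─────────────────
  a b c d e f g h

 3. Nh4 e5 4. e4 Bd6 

  a b c d e f g h
  ─────────────────
8│♜ · ♝ ♛ ♚ · · ♜│8
7│♟ ♟ ♟ ♟ · ♟ ♟ ♟│7
6│♞ · · ♝ · ♞ · ·│6
5│· · · · ♟ · · ·│5
4│· · · · ♙ · · ♘│4
3│· · ♘ · · · · ·│3
2│♙ ♙ ♙ ♙ · ♙ ♙ ♙│2
1│♖ · ♗ ♕ ♔ ♗ · ♖│1
  ─────────────────
  a b c d e f g h

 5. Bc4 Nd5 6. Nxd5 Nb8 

  a b c d e f g h
  ─────────────────
8│♜ ♞ ♝ ♛ ♚ · · ♜│8
7│♟ ♟ ♟ ♟ · ♟ ♟ ♟│7
6│· · · ♝ · · · ·│6
5│· · · ♘ ♟ · · ·│5
4│· · ♗ · ♙ · · ♘│4
3│· · · · · · · ·│3
2│♙ ♙ ♙ ♙ · ♙ ♙ ♙│2
1│♖ · ♗ ♕ ♔ · · ♖│1
  ─────────────────
  a b c d e f g h

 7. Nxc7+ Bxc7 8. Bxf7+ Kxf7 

  a b c d e f g h
  ─────────────────
8│♜ ♞ ♝ ♛ · · · ♜│8
7│♟ ♟ ♝ ♟ · ♚ ♟ ♟│7
6│· · · · · · · ·│6
5│· · · · ♟ · · ·│5
4│· · · · ♙ · · ♘│4
3│· · · · · · · ·│3
2│♙ ♙ ♙ ♙ · ♙ ♙ ♙│2
1│♖ · ♗ ♕ ♔ · · ♖│1
  ─────────────────
  a b c d e f g h

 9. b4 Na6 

  a b c d e f g h
  ─────────────────
8│♜ · ♝ ♛ · · · ♜│8
7│♟ ♟ ♝ ♟ · ♚ ♟ ♟│7
6│♞ · · · · · · ·│6
5│· · · · ♟ · · ·│5
4│· ♙ · · ♙ · · ♘│4
3│· · · · · · · ·│3
2│♙ · ♙ ♙ · ♙ ♙ ♙│2
1│♖ · ♗ ♕ ♔ · · ♖│1
  ─────────────────
  a b c d e f g h


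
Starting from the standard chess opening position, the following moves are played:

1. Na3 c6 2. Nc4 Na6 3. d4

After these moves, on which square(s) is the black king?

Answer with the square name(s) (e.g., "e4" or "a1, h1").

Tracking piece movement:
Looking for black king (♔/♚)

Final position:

  a b c d e f g h
  ─────────────────
8│♜ · ♝ ♛ ♚ ♝ ♞ ♜│8
7│♟ ♟ · ♟ ♟ ♟ ♟ ♟│7
6│♞ · ♟ · · · · ·│6
5│· · · · · · · ·│5
4│· · ♘ ♙ · · · ·│4
3│· · · · · · · ·│3
2│♙ ♙ ♙ · ♙ ♙ ♙ ♙│2
1│♖ · ♗ ♕ ♔ ♗ ♘ ♖│1
  ─────────────────
  a b c d e f g h


e8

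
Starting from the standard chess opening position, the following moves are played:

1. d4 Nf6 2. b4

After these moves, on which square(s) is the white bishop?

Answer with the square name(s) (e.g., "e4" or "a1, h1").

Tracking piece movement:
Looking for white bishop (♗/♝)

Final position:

  a b c d e f g h
  ─────────────────
8│♜ ♞ ♝ ♛ ♚ ♝ · ♜│8
7│♟ ♟ ♟ ♟ ♟ ♟ ♟ ♟│7
6│· · · · · ♞ · ·│6
5│· · · · · · · ·│5
4│· ♙ · ♙ · · · ·│4
3│· · · · · · · ·│3
2│♙ · ♙ · ♙ ♙ ♙ ♙│2
1│♖ ♘ ♗ ♕ ♔ ♗ ♘ ♖│1
  ─────────────────
  a b c d e f g h


c1, f1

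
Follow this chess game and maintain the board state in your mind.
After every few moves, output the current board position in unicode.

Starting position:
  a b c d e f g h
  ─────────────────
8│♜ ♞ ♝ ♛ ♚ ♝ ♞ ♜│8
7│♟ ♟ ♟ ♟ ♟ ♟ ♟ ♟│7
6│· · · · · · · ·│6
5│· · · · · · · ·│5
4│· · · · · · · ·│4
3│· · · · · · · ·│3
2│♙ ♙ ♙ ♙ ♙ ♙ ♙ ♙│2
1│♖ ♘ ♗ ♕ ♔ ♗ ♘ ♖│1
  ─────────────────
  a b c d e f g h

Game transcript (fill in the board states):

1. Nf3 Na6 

  a b c d e f g h
  ─────────────────
8│♜ · ♝ ♛ ♚ ♝ ♞ ♜│8
7│♟ ♟ ♟ ♟ ♟ ♟ ♟ ♟│7
6│♞ · · · · · · ·│6
5│· · · · · · · ·│5
4│· · · · · · · ·│4
3│· · · · · ♘ · ·│3
2│♙ ♙ ♙ ♙ ♙ ♙ ♙ ♙│2
1│♖ ♘ ♗ ♕ ♔ ♗ · ♖│1
  ─────────────────
  a b c d e f g h

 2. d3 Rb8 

  a b c d e f g h
  ─────────────────
8│· ♜ ♝ ♛ ♚ ♝ ♞ ♜│8
7│♟ ♟ ♟ ♟ ♟ ♟ ♟ ♟│7
6│♞ · · · · · · ·│6
5│· · · · · · · ·│5
4│· · · · · · · ·│4
3│· · · ♙ · ♘ · ·│3
2│♙ ♙ ♙ · ♙ ♙ ♙ ♙│2
1│♖ ♘ ♗ ♕ ♔ ♗ · ♖│1
  ─────────────────
  a b c d e f g h

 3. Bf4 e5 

  a b c d e f g h
  ─────────────────
8│· ♜ ♝ ♛ ♚ ♝ ♞ ♜│8
7│♟ ♟ ♟ ♟ · ♟ ♟ ♟│7
6│♞ · · · · · · ·│6
5│· · · · ♟ · · ·│5
4│· · · · · ♗ · ·│4
3│· · · ♙ · ♘ · ·│3
2│♙ ♙ ♙ · ♙ ♙ ♙ ♙│2
1│♖ ♘ · ♕ ♔ ♗ · ♖│1
  ─────────────────
  a b c d e f g h

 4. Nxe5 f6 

  a b c d e f g h
  ─────────────────
8│· ♜ ♝ ♛ ♚ ♝ ♞ ♜│8
7│♟ ♟ ♟ ♟ · · ♟ ♟│7
6│♞ · · · · ♟ · ·│6
5│· · · · ♘ · · ·│5
4│· · · · · ♗ · ·│4
3│· · · ♙ · · · ·│3
2│♙ ♙ ♙ · ♙ ♙ ♙ ♙│2
1│♖ ♘ · ♕ ♔ ♗ · ♖│1
  ─────────────────
  a b c d e f g h

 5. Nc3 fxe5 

  a b c d e f g h
  ─────────────────
8│· ♜ ♝ ♛ ♚ ♝ ♞ ♜│8
7│♟ ♟ ♟ ♟ · · ♟ ♟│7
6│♞ · · · · · · ·│6
5│· · · · ♟ · · ·│5
4│· · · · · ♗ · ·│4
3│· · ♘ ♙ · · · ·│3
2│♙ ♙ ♙ · ♙ ♙ ♙ ♙│2
1│♖ · · ♕ ♔ ♗ · ♖│1
  ─────────────────
  a b c d e f g h



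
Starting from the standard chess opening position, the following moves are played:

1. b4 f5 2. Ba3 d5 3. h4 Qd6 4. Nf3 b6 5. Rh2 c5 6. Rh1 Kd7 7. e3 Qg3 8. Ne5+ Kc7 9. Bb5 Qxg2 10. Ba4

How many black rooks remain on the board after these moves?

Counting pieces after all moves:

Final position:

  a b c d e f g h
  ─────────────────
8│♜ ♞ ♝ · · ♝ ♞ ♜│8
7│♟ · ♚ · ♟ · ♟ ♟│7
6│· ♟ · · · · · ·│6
5│· · ♟ ♟ ♘ ♟ · ·│5
4│♗ ♙ · · · · · ♙│4
3│♗ · · · ♙ · · ·│3
2│♙ · ♙ ♙ · ♙ ♛ ·│2
1│♖ ♘ · ♕ ♔ · · ♖│1
  ─────────────────
  a b c d e f g h


2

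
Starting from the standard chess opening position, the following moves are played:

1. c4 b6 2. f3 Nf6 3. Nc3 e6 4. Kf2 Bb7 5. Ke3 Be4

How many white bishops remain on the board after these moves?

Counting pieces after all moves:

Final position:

  a b c d e f g h
  ─────────────────
8│♜ ♞ · ♛ ♚ ♝ · ♜│8
7│♟ · ♟ ♟ · ♟ ♟ ♟│7
6│· ♟ · · ♟ ♞ · ·│6
5│· · · · · · · ·│5
4│· · ♙ · ♝ · · ·│4
3│· · ♘ · ♔ ♙ · ·│3
2│♙ ♙ · ♙ ♙ · ♙ ♙│2
1│♖ · ♗ ♕ · ♗ ♘ ♖│1
  ─────────────────
  a b c d e f g h


2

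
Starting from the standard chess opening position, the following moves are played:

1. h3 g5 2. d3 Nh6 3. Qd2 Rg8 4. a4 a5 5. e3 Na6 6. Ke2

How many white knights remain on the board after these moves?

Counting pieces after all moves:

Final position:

  a b c d e f g h
  ─────────────────
8│♜ · ♝ ♛ ♚ ♝ ♜ ·│8
7│· ♟ ♟ ♟ ♟ ♟ · ♟│7
6│♞ · · · · · · ♞│6
5│♟ · · · · · ♟ ·│5
4│♙ · · · · · · ·│4
3│· · · ♙ ♙ · · ♙│3
2│· ♙ ♙ ♕ ♔ ♙ ♙ ·│2
1│♖ ♘ ♗ · · ♗ ♘ ♖│1
  ─────────────────
  a b c d e f g h


2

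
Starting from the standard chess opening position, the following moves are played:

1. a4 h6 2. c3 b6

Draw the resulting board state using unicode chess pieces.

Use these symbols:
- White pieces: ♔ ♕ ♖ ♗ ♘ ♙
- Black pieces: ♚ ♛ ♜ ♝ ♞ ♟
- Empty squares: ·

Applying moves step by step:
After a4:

♜ ♞ ♝ ♛ ♚ ♝ ♞ ♜
♟ ♟ ♟ ♟ ♟ ♟ ♟ ♟
· · · · · · · ·
· · · · · · · ·
♙ · · · · · · ·
· · · · · · · ·
· ♙ ♙ ♙ ♙ ♙ ♙ ♙
♖ ♘ ♗ ♕ ♔ ♗ ♘ ♖


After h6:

♜ ♞ ♝ ♛ ♚ ♝ ♞ ♜
♟ ♟ ♟ ♟ ♟ ♟ ♟ ·
· · · · · · · ♟
· · · · · · · ·
♙ · · · · · · ·
· · · · · · · ·
· ♙ ♙ ♙ ♙ ♙ ♙ ♙
♖ ♘ ♗ ♕ ♔ ♗ ♘ ♖


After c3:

♜ ♞ ♝ ♛ ♚ ♝ ♞ ♜
♟ ♟ ♟ ♟ ♟ ♟ ♟ ·
· · · · · · · ♟
· · · · · · · ·
♙ · · · · · · ·
· · ♙ · · · · ·
· ♙ · ♙ ♙ ♙ ♙ ♙
♖ ♘ ♗ ♕ ♔ ♗ ♘ ♖


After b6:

♜ ♞ ♝ ♛ ♚ ♝ ♞ ♜
♟ · ♟ ♟ ♟ ♟ ♟ ·
· ♟ · · · · · ♟
· · · · · · · ·
♙ · · · · · · ·
· · ♙ · · · · ·
· ♙ · ♙ ♙ ♙ ♙ ♙
♖ ♘ ♗ ♕ ♔ ♗ ♘ ♖



  a b c d e f g h
  ─────────────────
8│♜ ♞ ♝ ♛ ♚ ♝ ♞ ♜│8
7│♟ · ♟ ♟ ♟ ♟ ♟ ·│7
6│· ♟ · · · · · ♟│6
5│· · · · · · · ·│5
4│♙ · · · · · · ·│4
3│· · ♙ · · · · ·│3
2│· ♙ · ♙ ♙ ♙ ♙ ♙│2
1│♖ ♘ ♗ ♕ ♔ ♗ ♘ ♖│1
  ─────────────────
  a b c d e f g h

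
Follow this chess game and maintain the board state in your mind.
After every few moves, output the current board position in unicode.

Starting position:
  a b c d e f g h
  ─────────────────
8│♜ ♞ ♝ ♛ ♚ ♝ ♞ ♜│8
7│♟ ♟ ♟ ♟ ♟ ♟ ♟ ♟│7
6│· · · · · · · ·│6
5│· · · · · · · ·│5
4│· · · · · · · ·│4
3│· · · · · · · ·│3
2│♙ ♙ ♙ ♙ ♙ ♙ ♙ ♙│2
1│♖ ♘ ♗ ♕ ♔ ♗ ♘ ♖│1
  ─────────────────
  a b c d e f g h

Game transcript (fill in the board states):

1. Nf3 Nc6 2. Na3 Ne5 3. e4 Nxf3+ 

  a b c d e f g h
  ─────────────────
8│♜ · ♝ ♛ ♚ ♝ ♞ ♜│8
7│♟ ♟ ♟ ♟ ♟ ♟ ♟ ♟│7
6│· · · · · · · ·│6
5│· · · · · · · ·│5
4│· · · · ♙ · · ·│4
3│♘ · · · · ♞ · ·│3
2│♙ ♙ ♙ ♙ · ♙ ♙ ♙│2
1│♖ · ♗ ♕ ♔ ♗ · ♖│1
  ─────────────────
  a b c d e f g h

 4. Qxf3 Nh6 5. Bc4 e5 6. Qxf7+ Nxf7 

  a b c d e f g h
  ─────────────────
8│♜ · ♝ ♛ ♚ ♝ · ♜│8
7│♟ ♟ ♟ ♟ · ♞ ♟ ♟│7
6│· · · · · · · ·│6
5│· · · · ♟ · · ·│5
4│· · ♗ · ♙ · · ·│4
3│♘ · · · · · · ·│3
2│♙ ♙ ♙ ♙ · ♙ ♙ ♙│2
1│♖ · ♗ · ♔ · · ♖│1
  ─────────────────
  a b c d e f g h

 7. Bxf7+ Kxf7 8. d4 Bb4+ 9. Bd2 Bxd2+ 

  a b c d e f g h
  ─────────────────
8│♜ · ♝ ♛ · · · ♜│8
7│♟ ♟ ♟ ♟ · ♚ ♟ ♟│7
6│· · · · · · · ·│6
5│· · · · ♟ · · ·│5
4│· · · ♙ ♙ · · ·│4
3│♘ · · · · · · ·│3
2│♙ ♙ ♙ ♝ · ♙ ♙ ♙│2
1│♖ · · · ♔ · · ♖│1
  ─────────────────
  a b c d e f g h

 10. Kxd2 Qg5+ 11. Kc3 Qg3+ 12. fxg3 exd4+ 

  a b c d e f g h
  ─────────────────
8│♜ · ♝ · · · · ♜│8
7│♟ ♟ ♟ ♟ · ♚ ♟ ♟│7
6│· · · · · · · ·│6
5│· · · · · · · ·│5
4│· · · ♟ ♙ · · ·│4
3│♘ · ♔ · · · ♙ ·│3
2│♙ ♙ ♙ · · · ♙ ♙│2
1│♖ · · · · · · ♖│1
  ─────────────────
  a b c d e f g h

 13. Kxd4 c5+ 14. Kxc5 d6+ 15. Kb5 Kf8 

  a b c d e f g h
  ─────────────────
8│♜ · ♝ · · ♚ · ♜│8
7│♟ ♟ · · · · ♟ ♟│7
6│· · · ♟ · · · ·│6
5│· ♔ · · · · · ·│5
4│· · · · ♙ · · ·│4
3│♘ · · · · · ♙ ·│3
2│♙ ♙ ♙ · · · ♙ ♙│2
1│♖ · · · · · · ♖│1
  ─────────────────
  a b c d e f g h



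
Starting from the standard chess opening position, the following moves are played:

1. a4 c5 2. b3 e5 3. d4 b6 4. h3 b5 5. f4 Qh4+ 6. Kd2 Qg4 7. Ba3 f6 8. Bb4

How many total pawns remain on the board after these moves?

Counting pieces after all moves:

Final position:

  a b c d e f g h
  ─────────────────
8│♜ ♞ ♝ · ♚ ♝ ♞ ♜│8
7│♟ · · ♟ · · ♟ ♟│7
6│· · · · · ♟ · ·│6
5│· ♟ ♟ · ♟ · · ·│5
4│♙ ♗ · ♙ · ♙ ♛ ·│4
3│· ♙ · · · · · ♙│3
2│· · ♙ ♔ ♙ · ♙ ·│2
1│♖ ♘ · ♕ · ♗ ♘ ♖│1
  ─────────────────
  a b c d e f g h


16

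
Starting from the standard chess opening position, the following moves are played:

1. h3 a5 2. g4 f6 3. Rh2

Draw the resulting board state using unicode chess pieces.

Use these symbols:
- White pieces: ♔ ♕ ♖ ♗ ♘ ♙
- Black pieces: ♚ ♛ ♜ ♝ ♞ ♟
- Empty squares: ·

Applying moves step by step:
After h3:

♜ ♞ ♝ ♛ ♚ ♝ ♞ ♜
♟ ♟ ♟ ♟ ♟ ♟ ♟ ♟
· · · · · · · ·
· · · · · · · ·
· · · · · · · ·
· · · · · · · ♙
♙ ♙ ♙ ♙ ♙ ♙ ♙ ·
♖ ♘ ♗ ♕ ♔ ♗ ♘ ♖


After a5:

♜ ♞ ♝ ♛ ♚ ♝ ♞ ♜
· ♟ ♟ ♟ ♟ ♟ ♟ ♟
· · · · · · · ·
♟ · · · · · · ·
· · · · · · · ·
· · · · · · · ♙
♙ ♙ ♙ ♙ ♙ ♙ ♙ ·
♖ ♘ ♗ ♕ ♔ ♗ ♘ ♖


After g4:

♜ ♞ ♝ ♛ ♚ ♝ ♞ ♜
· ♟ ♟ ♟ ♟ ♟ ♟ ♟
· · · · · · · ·
♟ · · · · · · ·
· · · · · · ♙ ·
· · · · · · · ♙
♙ ♙ ♙ ♙ ♙ ♙ · ·
♖ ♘ ♗ ♕ ♔ ♗ ♘ ♖


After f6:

♜ ♞ ♝ ♛ ♚ ♝ ♞ ♜
· ♟ ♟ ♟ ♟ · ♟ ♟
· · · · · ♟ · ·
♟ · · · · · · ·
· · · · · · ♙ ·
· · · · · · · ♙
♙ ♙ ♙ ♙ ♙ ♙ · ·
♖ ♘ ♗ ♕ ♔ ♗ ♘ ♖


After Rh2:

♜ ♞ ♝ ♛ ♚ ♝ ♞ ♜
· ♟ ♟ ♟ ♟ · ♟ ♟
· · · · · ♟ · ·
♟ · · · · · · ·
· · · · · · ♙ ·
· · · · · · · ♙
♙ ♙ ♙ ♙ ♙ ♙ · ♖
♖ ♘ ♗ ♕ ♔ ♗ ♘ ·



  a b c d e f g h
  ─────────────────
8│♜ ♞ ♝ ♛ ♚ ♝ ♞ ♜│8
7│· ♟ ♟ ♟ ♟ · ♟ ♟│7
6│· · · · · ♟ · ·│6
5│♟ · · · · · · ·│5
4│· · · · · · ♙ ·│4
3│· · · · · · · ♙│3
2│♙ ♙ ♙ ♙ ♙ ♙ · ♖│2
1│♖ ♘ ♗ ♕ ♔ ♗ ♘ ·│1
  ─────────────────
  a b c d e f g h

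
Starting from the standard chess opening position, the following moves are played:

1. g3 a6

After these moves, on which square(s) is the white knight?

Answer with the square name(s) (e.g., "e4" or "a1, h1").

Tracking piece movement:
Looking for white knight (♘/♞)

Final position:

  a b c d e f g h
  ─────────────────
8│♜ ♞ ♝ ♛ ♚ ♝ ♞ ♜│8
7│· ♟ ♟ ♟ ♟ ♟ ♟ ♟│7
6│♟ · · · · · · ·│6
5│· · · · · · · ·│5
4│· · · · · · · ·│4
3│· · · · · · ♙ ·│3
2│♙ ♙ ♙ ♙ ♙ ♙ · ♙│2
1│♖ ♘ ♗ ♕ ♔ ♗ ♘ ♖│1
  ─────────────────
  a b c d e f g h


b1, g1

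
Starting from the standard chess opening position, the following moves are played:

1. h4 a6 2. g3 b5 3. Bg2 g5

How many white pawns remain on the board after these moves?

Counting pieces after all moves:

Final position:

  a b c d e f g h
  ─────────────────
8│♜ ♞ ♝ ♛ ♚ ♝ ♞ ♜│8
7│· · ♟ ♟ ♟ ♟ · ♟│7
6│♟ · · · · · · ·│6
5│· ♟ · · · · ♟ ·│5
4│· · · · · · · ♙│4
3│· · · · · · ♙ ·│3
2│♙ ♙ ♙ ♙ ♙ ♙ ♗ ·│2
1│♖ ♘ ♗ ♕ ♔ · ♘ ♖│1
  ─────────────────
  a b c d e f g h


8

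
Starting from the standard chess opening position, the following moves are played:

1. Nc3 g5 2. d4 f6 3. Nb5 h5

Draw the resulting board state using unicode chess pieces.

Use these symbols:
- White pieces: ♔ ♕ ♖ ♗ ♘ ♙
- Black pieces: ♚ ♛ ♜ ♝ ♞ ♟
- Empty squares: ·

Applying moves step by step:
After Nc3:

♜ ♞ ♝ ♛ ♚ ♝ ♞ ♜
♟ ♟ ♟ ♟ ♟ ♟ ♟ ♟
· · · · · · · ·
· · · · · · · ·
· · · · · · · ·
· · ♘ · · · · ·
♙ ♙ ♙ ♙ ♙ ♙ ♙ ♙
♖ · ♗ ♕ ♔ ♗ ♘ ♖


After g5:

♜ ♞ ♝ ♛ ♚ ♝ ♞ ♜
♟ ♟ ♟ ♟ ♟ ♟ · ♟
· · · · · · · ·
· · · · · · ♟ ·
· · · · · · · ·
· · ♘ · · · · ·
♙ ♙ ♙ ♙ ♙ ♙ ♙ ♙
♖ · ♗ ♕ ♔ ♗ ♘ ♖


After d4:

♜ ♞ ♝ ♛ ♚ ♝ ♞ ♜
♟ ♟ ♟ ♟ ♟ ♟ · ♟
· · · · · · · ·
· · · · · · ♟ ·
· · · ♙ · · · ·
· · ♘ · · · · ·
♙ ♙ ♙ · ♙ ♙ ♙ ♙
♖ · ♗ ♕ ♔ ♗ ♘ ♖


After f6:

♜ ♞ ♝ ♛ ♚ ♝ ♞ ♜
♟ ♟ ♟ ♟ ♟ · · ♟
· · · · · ♟ · ·
· · · · · · ♟ ·
· · · ♙ · · · ·
· · ♘ · · · · ·
♙ ♙ ♙ · ♙ ♙ ♙ ♙
♖ · ♗ ♕ ♔ ♗ ♘ ♖


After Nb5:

♜ ♞ ♝ ♛ ♚ ♝ ♞ ♜
♟ ♟ ♟ ♟ ♟ · · ♟
· · · · · ♟ · ·
· ♘ · · · · ♟ ·
· · · ♙ · · · ·
· · · · · · · ·
♙ ♙ ♙ · ♙ ♙ ♙ ♙
♖ · ♗ ♕ ♔ ♗ ♘ ♖


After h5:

♜ ♞ ♝ ♛ ♚ ♝ ♞ ♜
♟ ♟ ♟ ♟ ♟ · · ·
· · · · · ♟ · ·
· ♘ · · · · ♟ ♟
· · · ♙ · · · ·
· · · · · · · ·
♙ ♙ ♙ · ♙ ♙ ♙ ♙
♖ · ♗ ♕ ♔ ♗ ♘ ♖



  a b c d e f g h
  ─────────────────
8│♜ ♞ ♝ ♛ ♚ ♝ ♞ ♜│8
7│♟ ♟ ♟ ♟ ♟ · · ·│7
6│· · · · · ♟ · ·│6
5│· ♘ · · · · ♟ ♟│5
4│· · · ♙ · · · ·│4
3│· · · · · · · ·│3
2│♙ ♙ ♙ · ♙ ♙ ♙ ♙│2
1│♖ · ♗ ♕ ♔ ♗ ♘ ♖│1
  ─────────────────
  a b c d e f g h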